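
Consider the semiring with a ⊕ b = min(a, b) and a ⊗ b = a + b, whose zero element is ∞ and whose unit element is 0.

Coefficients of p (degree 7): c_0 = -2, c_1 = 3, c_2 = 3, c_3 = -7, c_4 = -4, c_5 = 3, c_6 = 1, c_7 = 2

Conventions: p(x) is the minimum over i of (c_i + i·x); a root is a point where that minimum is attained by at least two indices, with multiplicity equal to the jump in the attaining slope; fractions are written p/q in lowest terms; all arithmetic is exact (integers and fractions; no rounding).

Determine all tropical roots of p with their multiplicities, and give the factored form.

hull edge (i=0, c=-2) to (i=3, c=-7): slope -5/3, span 3
hull edge (i=3, c=-7) to (i=7, c=2): slope 9/4, span 4
Factored form: p(x) = 2 ⊗ (x ⊕ (-9/4)) ⊗ (x ⊕ (-9/4)) ⊗ (x ⊕ (-9/4)) ⊗ (x ⊕ (-9/4)) ⊗ (x ⊕ 5/3) ⊗ (x ⊕ 5/3) ⊗ (x ⊕ 5/3)
Answer: roots = -9/4 (mult 4), 5/3 (mult 3)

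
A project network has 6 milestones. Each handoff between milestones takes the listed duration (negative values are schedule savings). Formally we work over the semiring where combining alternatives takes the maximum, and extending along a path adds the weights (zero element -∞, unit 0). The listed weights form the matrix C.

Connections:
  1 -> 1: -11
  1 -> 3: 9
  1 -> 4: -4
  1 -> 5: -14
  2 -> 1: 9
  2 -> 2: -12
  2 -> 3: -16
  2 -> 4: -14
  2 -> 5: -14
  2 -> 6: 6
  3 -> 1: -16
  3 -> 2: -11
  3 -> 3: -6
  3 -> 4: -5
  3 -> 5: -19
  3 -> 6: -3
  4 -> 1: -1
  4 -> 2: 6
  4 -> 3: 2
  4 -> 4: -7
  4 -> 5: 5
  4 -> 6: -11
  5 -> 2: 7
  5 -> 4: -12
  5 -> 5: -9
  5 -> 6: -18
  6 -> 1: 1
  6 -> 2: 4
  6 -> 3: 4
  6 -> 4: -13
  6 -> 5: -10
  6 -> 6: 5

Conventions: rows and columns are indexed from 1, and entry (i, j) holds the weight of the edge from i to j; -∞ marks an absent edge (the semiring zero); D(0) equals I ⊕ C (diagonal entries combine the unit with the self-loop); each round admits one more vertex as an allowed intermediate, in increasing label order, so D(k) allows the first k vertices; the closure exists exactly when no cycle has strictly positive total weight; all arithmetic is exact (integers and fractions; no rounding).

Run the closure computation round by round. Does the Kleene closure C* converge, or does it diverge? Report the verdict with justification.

Detection: at round 0, diagonal entry (6, 6) turns strictly positive.
Key observation: the cycle 6->6 has total weight 5, which is strictly positive.
Answer: DIVERGES — positive cycle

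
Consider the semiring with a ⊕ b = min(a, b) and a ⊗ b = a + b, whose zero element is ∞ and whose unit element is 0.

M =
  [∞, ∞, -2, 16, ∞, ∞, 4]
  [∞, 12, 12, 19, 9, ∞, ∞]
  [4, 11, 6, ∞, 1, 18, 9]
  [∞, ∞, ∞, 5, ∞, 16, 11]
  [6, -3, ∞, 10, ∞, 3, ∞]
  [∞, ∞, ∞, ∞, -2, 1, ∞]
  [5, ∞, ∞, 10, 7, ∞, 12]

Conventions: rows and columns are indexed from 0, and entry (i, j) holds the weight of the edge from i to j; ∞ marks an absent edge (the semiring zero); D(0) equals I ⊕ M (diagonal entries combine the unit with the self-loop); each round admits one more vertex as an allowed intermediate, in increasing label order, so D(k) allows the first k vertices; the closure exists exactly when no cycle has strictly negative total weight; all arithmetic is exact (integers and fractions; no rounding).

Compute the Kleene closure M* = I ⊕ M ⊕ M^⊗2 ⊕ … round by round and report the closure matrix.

D(0):
  [0, ∞, -2, 16, ∞, ∞, 4]
  [∞, 0, 12, 19, 9, ∞, ∞]
  [4, 11, 0, ∞, 1, 18, 9]
  [∞, ∞, ∞, 0, ∞, 16, 11]
  [6, -3, ∞, 10, 0, 3, ∞]
  [∞, ∞, ∞, ∞, -2, 0, ∞]
  [5, ∞, ∞, 10, 7, ∞, 0]
D(1):
  [0, ∞, -2, 16, ∞, ∞, 4]
  [∞, 0, 12, 19, 9, ∞, ∞]
  [4, 11, 0, 20, 1, 18, 8]
  [∞, ∞, ∞, 0, ∞, 16, 11]
  [6, -3, 4, 10, 0, 3, 10]
  [∞, ∞, ∞, ∞, -2, 0, ∞]
  [5, ∞, 3, 10, 7, ∞, 0]
D(2):
  [0, ∞, -2, 16, ∞, ∞, 4]
  [∞, 0, 12, 19, 9, ∞, ∞]
  [4, 11, 0, 20, 1, 18, 8]
  [∞, ∞, ∞, 0, ∞, 16, 11]
  [6, -3, 4, 10, 0, 3, 10]
  [∞, ∞, ∞, ∞, -2, 0, ∞]
  [5, ∞, 3, 10, 7, ∞, 0]
D(3):
  [0, 9, -2, 16, -1, 16, 4]
  [16, 0, 12, 19, 9, 30, 20]
  [4, 11, 0, 20, 1, 18, 8]
  [∞, ∞, ∞, 0, ∞, 16, 11]
  [6, -3, 4, 10, 0, 3, 10]
  [∞, ∞, ∞, ∞, -2, 0, ∞]
  [5, 14, 3, 10, 4, 21, 0]
D(4):
  [0, 9, -2, 16, -1, 16, 4]
  [16, 0, 12, 19, 9, 30, 20]
  [4, 11, 0, 20, 1, 18, 8]
  [∞, ∞, ∞, 0, ∞, 16, 11]
  [6, -3, 4, 10, 0, 3, 10]
  [∞, ∞, ∞, ∞, -2, 0, ∞]
  [5, 14, 3, 10, 4, 21, 0]
D(5):
  [0, -4, -2, 9, -1, 2, 4]
  [15, 0, 12, 19, 9, 12, 19]
  [4, -2, 0, 11, 1, 4, 8]
  [∞, ∞, ∞, 0, ∞, 16, 11]
  [6, -3, 4, 10, 0, 3, 10]
  [4, -5, 2, 8, -2, 0, 8]
  [5, 1, 3, 10, 4, 7, 0]
D(6):
  [0, -4, -2, 9, -1, 2, 4]
  [15, 0, 12, 19, 9, 12, 19]
  [4, -2, 0, 11, 1, 4, 8]
  [20, 11, 18, 0, 14, 16, 11]
  [6, -3, 4, 10, 0, 3, 10]
  [4, -5, 2, 8, -2, 0, 8]
  [5, 1, 3, 10, 4, 7, 0]
D(7):
  [0, -4, -2, 9, -1, 2, 4]
  [15, 0, 12, 19, 9, 12, 19]
  [4, -2, 0, 11, 1, 4, 8]
  [16, 11, 14, 0, 14, 16, 11]
  [6, -3, 4, 10, 0, 3, 10]
  [4, -5, 2, 8, -2, 0, 8]
  [5, 1, 3, 10, 4, 7, 0]
Answer: M* = [[0, -4, -2, 9, -1, 2, 4], [15, 0, 12, 19, 9, 12, 19], [4, -2, 0, 11, 1, 4, 8], [16, 11, 14, 0, 14, 16, 11], [6, -3, 4, 10, 0, 3, 10], [4, -5, 2, 8, -2, 0, 8], [5, 1, 3, 10, 4, 7, 0]]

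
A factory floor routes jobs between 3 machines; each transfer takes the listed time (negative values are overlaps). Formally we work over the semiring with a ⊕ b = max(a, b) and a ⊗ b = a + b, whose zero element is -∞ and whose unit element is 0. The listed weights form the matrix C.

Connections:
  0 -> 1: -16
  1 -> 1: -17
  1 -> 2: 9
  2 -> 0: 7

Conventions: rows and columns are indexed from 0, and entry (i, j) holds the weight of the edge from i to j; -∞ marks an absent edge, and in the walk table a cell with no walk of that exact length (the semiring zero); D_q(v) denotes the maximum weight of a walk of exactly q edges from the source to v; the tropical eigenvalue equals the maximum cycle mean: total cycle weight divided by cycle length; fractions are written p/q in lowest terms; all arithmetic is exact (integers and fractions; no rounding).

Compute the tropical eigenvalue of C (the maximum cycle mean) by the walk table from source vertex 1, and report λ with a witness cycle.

q=0: [-∞, 0, -∞]
q=1: [-∞, -17, 9]
q=2: [16, -34, -8]
q=3: [-1, 0, -25]
Optimal cycle mean attained by: cycle 0->1->2->0, total (-16) + 9 + 7, length 3.
Answer: λ = 0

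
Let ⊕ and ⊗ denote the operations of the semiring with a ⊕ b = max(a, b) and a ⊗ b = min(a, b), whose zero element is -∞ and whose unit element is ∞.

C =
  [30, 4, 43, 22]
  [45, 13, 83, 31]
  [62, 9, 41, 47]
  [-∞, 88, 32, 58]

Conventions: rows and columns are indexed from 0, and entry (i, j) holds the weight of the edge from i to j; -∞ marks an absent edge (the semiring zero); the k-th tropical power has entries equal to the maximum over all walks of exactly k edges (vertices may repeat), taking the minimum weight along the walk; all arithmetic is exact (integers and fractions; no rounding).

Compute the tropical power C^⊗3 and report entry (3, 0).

C^⊗2:
  [43, 22, 41, 43]
  [62, 31, 43, 47]
  [41, 47, 43, 47]
  [45, 58, 83, 58]
C^⊗3:
  [41, 43, 43, 43]
  [43, 47, 43, 47]
  [45, 47, 47, 47]
  [62, 58, 58, 58]
Key observation: the optimum is the walk 3->1->2->0, with weight 88 min 83 min 62 = 62.
Optimal value attained by: walk 3->1->2->0.
Answer: (C^⊗3)[3][0] = 62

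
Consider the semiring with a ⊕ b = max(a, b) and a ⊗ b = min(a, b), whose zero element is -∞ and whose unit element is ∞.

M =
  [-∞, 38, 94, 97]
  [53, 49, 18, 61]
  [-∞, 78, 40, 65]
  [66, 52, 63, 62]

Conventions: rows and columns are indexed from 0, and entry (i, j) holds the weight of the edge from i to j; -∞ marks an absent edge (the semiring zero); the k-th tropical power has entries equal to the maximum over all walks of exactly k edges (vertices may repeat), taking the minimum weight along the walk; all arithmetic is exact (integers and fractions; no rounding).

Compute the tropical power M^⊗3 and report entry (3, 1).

M^⊗2:
  [66, 78, 63, 65]
  [61, 52, 61, 61]
  [65, 52, 63, 62]
  [62, 63, 66, 66]
M^⊗3:
  [65, 63, 66, 66]
  [61, 61, 61, 61]
  [62, 63, 65, 65]
  [66, 66, 63, 65]
Key observation: the optimum is the walk 3->0->2->1, with weight 66 min 94 min 78 = 66.
Optimal value attained by: walk 3->0->2->1.
Answer: (M^⊗3)[3][1] = 66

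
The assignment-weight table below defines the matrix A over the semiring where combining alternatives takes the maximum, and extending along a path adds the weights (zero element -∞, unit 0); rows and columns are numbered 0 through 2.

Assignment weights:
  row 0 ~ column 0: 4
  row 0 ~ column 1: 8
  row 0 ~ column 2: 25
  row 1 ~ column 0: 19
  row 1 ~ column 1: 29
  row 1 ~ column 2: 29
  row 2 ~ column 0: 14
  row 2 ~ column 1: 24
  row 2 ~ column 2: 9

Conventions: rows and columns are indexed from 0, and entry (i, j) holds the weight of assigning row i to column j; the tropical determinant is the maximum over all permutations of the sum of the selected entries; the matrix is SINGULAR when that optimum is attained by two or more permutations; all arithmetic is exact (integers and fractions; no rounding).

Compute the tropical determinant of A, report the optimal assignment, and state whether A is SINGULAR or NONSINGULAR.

σ = (0, 1, 2): 4 + 29 + 9 = 42
σ = (0, 2, 1): 4 + 29 + 24 = 57
σ = (1, 0, 2): 8 + 19 + 9 = 36
σ = (1, 2, 0): 8 + 29 + 14 = 51
σ = (2, 0, 1): 25 + 19 + 24 = 68
σ = (2, 1, 0): 25 + 29 + 14 = 68
Optimal value attained by: σ = (2, 0, 1).
Answer: det⊕(A) = 68; verdict: SINGULAR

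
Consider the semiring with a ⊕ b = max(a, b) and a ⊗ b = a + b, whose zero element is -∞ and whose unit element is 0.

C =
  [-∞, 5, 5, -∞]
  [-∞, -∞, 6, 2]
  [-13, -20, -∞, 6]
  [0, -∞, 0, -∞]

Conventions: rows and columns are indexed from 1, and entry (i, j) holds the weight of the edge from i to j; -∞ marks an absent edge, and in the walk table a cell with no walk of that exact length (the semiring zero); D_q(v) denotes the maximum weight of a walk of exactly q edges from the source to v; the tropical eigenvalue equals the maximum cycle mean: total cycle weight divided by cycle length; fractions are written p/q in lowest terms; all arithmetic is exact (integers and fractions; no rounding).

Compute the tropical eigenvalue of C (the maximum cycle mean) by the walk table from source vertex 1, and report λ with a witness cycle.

q=0: [0, -∞, -∞, -∞]
q=1: [-∞, 5, 5, -∞]
q=2: [-8, -15, 11, 11]
q=3: [11, -3, 11, 17]
q=4: [17, 16, 17, 17]
Optimal cycle mean attained by: cycle 1->2->3->4->1, total 5 + 6 + 6 + 0, length 4.
Answer: λ = 17/4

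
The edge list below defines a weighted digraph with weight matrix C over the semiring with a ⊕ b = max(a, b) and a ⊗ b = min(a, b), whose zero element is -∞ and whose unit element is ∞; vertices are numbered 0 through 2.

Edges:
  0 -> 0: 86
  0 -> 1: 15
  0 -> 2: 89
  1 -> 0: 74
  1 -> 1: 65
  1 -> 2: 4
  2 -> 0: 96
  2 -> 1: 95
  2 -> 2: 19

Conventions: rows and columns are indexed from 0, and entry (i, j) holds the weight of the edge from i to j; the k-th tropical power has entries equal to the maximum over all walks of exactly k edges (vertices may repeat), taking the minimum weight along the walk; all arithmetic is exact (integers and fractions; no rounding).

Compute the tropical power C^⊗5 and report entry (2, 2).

C^⊗2:
  [89, 89, 86]
  [74, 65, 74]
  [86, 65, 89]
C^⊗3:
  [86, 86, 89]
  [74, 74, 74]
  [89, 89, 86]
C^⊗4:
  [89, 89, 86]
  [74, 74, 74]
  [86, 86, 89]
C^⊗5:
  [86, 86, 89]
  [74, 74, 74]
  [89, 89, 86]
Key observation: the optimum is the walk 2->0->0->2->0->2, with weight 96 min 86 min 89 min 96 min 89 = 86.
Optimal value attained by: walk 2->0->0->2->0->2.
Answer: (C^⊗5)[2][2] = 86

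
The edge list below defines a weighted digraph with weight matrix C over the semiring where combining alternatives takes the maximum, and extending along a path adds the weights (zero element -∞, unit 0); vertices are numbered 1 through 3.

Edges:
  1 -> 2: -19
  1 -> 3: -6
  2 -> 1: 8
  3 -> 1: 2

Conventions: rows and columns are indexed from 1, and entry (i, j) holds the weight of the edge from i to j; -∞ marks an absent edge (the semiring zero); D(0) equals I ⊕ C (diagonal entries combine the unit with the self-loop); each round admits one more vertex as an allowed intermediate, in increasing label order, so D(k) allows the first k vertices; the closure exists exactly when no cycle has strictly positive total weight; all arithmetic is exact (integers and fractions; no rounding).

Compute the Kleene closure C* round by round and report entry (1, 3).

D(0):
  [0, -19, -6]
  [8, 0, -∞]
  [2, -∞, 0]
D(1):
  [0, -19, -6]
  [8, 0, 2]
  [2, -17, 0]
D(2):
  [0, -19, -6]
  [8, 0, 2]
  [2, -17, 0]
D(3):
  [0, -19, -6]
  [8, 0, 2]
  [2, -17, 0]
Answer: C*[1][3] = -6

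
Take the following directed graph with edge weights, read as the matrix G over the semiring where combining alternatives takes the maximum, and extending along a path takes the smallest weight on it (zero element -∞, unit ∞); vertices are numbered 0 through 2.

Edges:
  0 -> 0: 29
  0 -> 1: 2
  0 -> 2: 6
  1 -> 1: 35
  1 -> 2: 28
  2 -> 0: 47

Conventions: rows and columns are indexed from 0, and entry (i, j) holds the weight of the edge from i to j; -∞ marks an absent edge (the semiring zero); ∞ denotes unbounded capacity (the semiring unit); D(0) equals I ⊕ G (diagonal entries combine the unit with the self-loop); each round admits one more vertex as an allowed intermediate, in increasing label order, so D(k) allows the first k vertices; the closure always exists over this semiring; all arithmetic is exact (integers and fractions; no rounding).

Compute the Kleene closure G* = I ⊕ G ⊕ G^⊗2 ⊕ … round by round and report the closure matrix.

D(0):
  [∞, 2, 6]
  [-∞, ∞, 28]
  [47, -∞, ∞]
D(1):
  [∞, 2, 6]
  [-∞, ∞, 28]
  [47, 2, ∞]
D(2):
  [∞, 2, 6]
  [-∞, ∞, 28]
  [47, 2, ∞]
D(3):
  [∞, 2, 6]
  [28, ∞, 28]
  [47, 2, ∞]
Answer: G* = [[∞, 2, 6], [28, ∞, 28], [47, 2, ∞]]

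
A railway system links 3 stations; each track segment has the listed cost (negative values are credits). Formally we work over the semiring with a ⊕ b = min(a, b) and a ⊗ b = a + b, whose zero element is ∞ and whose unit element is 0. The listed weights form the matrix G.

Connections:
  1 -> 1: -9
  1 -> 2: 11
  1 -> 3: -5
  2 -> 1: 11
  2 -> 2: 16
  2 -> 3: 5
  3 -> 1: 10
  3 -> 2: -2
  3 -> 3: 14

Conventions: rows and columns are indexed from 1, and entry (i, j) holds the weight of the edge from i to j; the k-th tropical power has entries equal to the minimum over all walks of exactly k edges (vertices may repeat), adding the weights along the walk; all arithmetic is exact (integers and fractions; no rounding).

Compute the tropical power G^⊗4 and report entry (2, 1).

G^⊗2:
  [-18, -7, -14]
  [2, 3, 6]
  [1, 12, 3]
G^⊗3:
  [-27, -16, -23]
  [-7, 4, -3]
  [-8, 1, -4]
G^⊗4:
  [-36, -25, -32]
  [-16, -5, -12]
  [-17, -6, -13]
Key observation: the optimum is the walk 2->1->1->1->1, with weight 11 + (-9) + (-9) + (-9) = -16.
Optimal value attained by: walk 2->1->1->1->1.
Answer: (G^⊗4)[2][1] = -16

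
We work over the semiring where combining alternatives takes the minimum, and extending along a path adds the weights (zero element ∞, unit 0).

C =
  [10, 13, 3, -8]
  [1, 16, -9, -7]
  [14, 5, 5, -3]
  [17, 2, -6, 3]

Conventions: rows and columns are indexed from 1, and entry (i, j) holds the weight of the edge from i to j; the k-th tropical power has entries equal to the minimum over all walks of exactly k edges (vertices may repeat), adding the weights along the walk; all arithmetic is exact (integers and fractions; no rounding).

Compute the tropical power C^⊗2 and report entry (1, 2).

C^⊗2:
  [9, -6, -14, -5]
  [5, -5, -13, -12]
  [6, -1, -9, -2]
  [3, -1, -7, -9]
Key observation: the optimum is the walk 1->4->2, with weight (-8) + 2 = -6.
Optimal value attained by: walk 1->4->2.
Answer: (C^⊗2)[1][2] = -6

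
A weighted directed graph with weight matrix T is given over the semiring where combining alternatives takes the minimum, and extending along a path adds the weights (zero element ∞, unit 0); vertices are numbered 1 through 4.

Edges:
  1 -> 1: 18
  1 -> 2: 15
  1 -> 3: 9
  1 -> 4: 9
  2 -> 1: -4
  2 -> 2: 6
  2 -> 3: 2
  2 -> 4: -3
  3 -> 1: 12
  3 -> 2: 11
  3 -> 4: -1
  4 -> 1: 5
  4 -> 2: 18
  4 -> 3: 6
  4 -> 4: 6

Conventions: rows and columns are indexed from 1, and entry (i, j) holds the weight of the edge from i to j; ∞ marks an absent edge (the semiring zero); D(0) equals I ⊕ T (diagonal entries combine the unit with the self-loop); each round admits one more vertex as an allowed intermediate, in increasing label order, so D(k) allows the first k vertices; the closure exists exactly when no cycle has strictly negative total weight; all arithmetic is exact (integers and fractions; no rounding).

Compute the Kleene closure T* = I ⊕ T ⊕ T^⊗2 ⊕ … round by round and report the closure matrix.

D(0):
  [0, 15, 9, 9]
  [-4, 0, 2, -3]
  [12, 11, 0, -1]
  [5, 18, 6, 0]
D(1):
  [0, 15, 9, 9]
  [-4, 0, 2, -3]
  [12, 11, 0, -1]
  [5, 18, 6, 0]
D(2):
  [0, 15, 9, 9]
  [-4, 0, 2, -3]
  [7, 11, 0, -1]
  [5, 18, 6, 0]
D(3):
  [0, 15, 9, 8]
  [-4, 0, 2, -3]
  [7, 11, 0, -1]
  [5, 17, 6, 0]
D(4):
  [0, 15, 9, 8]
  [-4, 0, 2, -3]
  [4, 11, 0, -1]
  [5, 17, 6, 0]
Answer: T* = [[0, 15, 9, 8], [-4, 0, 2, -3], [4, 11, 0, -1], [5, 17, 6, 0]]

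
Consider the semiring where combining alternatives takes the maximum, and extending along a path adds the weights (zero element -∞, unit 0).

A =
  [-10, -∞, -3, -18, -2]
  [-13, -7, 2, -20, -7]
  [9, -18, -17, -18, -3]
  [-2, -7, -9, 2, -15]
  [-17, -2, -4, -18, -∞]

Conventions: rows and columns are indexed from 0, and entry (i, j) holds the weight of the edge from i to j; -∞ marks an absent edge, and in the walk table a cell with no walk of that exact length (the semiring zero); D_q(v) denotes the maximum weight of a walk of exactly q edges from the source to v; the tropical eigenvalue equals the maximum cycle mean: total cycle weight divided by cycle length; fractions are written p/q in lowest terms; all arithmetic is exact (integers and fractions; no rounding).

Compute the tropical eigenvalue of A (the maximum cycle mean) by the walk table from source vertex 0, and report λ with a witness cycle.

q=0: [0, -∞, -∞, -∞, -∞]
q=1: [-10, -∞, -3, -18, -2]
q=2: [6, -4, -6, -16, -6]
q=3: [3, -8, 3, -12, 4]
q=4: [12, 2, 0, -10, 1]
q=5: [9, -1, 9, -6, 10]
Optimal cycle mean attained by: cycle 0->2->0, total (-3) + 9, length 2.
Answer: λ = 3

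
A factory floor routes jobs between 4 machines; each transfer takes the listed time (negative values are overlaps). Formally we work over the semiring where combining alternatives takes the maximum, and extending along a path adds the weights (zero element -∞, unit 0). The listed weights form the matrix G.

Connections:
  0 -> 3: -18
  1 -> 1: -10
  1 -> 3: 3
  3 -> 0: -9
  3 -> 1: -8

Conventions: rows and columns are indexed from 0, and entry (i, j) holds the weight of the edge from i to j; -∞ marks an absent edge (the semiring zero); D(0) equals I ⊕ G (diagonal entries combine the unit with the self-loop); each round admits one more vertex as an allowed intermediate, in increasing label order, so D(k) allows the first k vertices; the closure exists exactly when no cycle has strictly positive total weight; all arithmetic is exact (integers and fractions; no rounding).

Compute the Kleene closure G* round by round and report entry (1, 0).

D(0):
  [0, -∞, -∞, -18]
  [-∞, 0, -∞, 3]
  [-∞, -∞, 0, -∞]
  [-9, -8, -∞, 0]
D(1):
  [0, -∞, -∞, -18]
  [-∞, 0, -∞, 3]
  [-∞, -∞, 0, -∞]
  [-9, -8, -∞, 0]
D(2):
  [0, -∞, -∞, -18]
  [-∞, 0, -∞, 3]
  [-∞, -∞, 0, -∞]
  [-9, -8, -∞, 0]
D(3):
  [0, -∞, -∞, -18]
  [-∞, 0, -∞, 3]
  [-∞, -∞, 0, -∞]
  [-9, -8, -∞, 0]
D(4):
  [0, -26, -∞, -18]
  [-6, 0, -∞, 3]
  [-∞, -∞, 0, -∞]
  [-9, -8, -∞, 0]
Answer: G*[1][0] = -6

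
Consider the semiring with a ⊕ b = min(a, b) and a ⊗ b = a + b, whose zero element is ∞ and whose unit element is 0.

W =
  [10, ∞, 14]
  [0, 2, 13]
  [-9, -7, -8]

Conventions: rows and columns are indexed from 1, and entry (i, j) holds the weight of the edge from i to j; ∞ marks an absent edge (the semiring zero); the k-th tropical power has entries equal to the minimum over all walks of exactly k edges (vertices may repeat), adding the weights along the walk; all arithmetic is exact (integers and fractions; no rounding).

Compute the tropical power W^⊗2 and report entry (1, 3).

W^⊗2:
  [5, 7, 6]
  [2, 4, 5]
  [-17, -15, -16]
Key observation: the optimum is the walk 1->3->3, with weight 14 + (-8) = 6.
Optimal value attained by: walk 1->3->3.
Answer: (W^⊗2)[1][3] = 6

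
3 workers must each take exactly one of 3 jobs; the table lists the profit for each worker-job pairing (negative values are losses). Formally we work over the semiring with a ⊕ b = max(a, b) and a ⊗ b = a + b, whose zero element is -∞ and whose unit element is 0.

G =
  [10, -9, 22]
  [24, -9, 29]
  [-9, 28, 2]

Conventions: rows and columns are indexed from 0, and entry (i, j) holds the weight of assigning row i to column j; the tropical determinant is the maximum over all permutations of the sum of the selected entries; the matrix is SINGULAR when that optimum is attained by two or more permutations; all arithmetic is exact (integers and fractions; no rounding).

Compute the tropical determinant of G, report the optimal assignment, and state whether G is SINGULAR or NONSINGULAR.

σ = (0, 1, 2): 10 + (-9) + 2 = 3
σ = (0, 2, 1): 10 + 29 + 28 = 67
σ = (1, 0, 2): (-9) + 24 + 2 = 17
σ = (1, 2, 0): (-9) + 29 + (-9) = 11
σ = (2, 0, 1): 22 + 24 + 28 = 74
σ = (2, 1, 0): 22 + (-9) + (-9) = 4
Optimal value attained by: σ = (2, 0, 1).
Answer: det⊕(G) = 74; verdict: NONSINGULAR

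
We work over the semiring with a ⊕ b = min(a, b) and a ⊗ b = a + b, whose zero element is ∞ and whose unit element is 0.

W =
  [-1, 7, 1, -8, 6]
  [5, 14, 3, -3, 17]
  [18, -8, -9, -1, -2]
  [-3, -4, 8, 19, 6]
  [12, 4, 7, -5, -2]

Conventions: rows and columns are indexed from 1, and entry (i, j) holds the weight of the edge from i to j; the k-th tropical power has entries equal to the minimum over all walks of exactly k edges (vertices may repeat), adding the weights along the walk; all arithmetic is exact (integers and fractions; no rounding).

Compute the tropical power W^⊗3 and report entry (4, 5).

W^⊗2:
  [-11, -12, -8, -9, -2]
  [-6, -7, -6, -3, 1]
  [-4, -17, -18, -11, -11]
  [-4, 0, -2, -11, 3]
  [-8, -9, -2, -7, -4]
W^⊗3:
  [-12, -16, -17, -19, -10]
  [-7, -14, -15, -14, -8]
  [-14, -26, -27, -20, -20]
  [-14, -15, -11, -12, -5]
  [-10, -11, -11, -16, -6]
Key observation: the optimum is the walk 4->1->4->5, with weight (-3) + (-8) + 6 = -5.
Optimal value attained by: walk 4->1->4->5.
Answer: (W^⊗3)[4][5] = -5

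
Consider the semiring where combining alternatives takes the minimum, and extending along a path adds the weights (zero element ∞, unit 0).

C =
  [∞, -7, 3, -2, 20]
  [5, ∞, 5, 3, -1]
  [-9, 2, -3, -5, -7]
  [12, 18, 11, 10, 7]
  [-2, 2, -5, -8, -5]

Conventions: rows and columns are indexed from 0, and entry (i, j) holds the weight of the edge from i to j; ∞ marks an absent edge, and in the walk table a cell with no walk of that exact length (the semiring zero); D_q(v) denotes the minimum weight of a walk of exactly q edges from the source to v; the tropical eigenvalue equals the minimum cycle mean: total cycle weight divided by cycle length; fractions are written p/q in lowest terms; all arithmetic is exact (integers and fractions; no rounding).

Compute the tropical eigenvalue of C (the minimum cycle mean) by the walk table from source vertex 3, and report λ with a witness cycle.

q=0: [∞, ∞, ∞, 0, ∞]
q=1: [12, 18, 11, 10, 7]
q=2: [2, 5, 2, -1, 2]
q=3: [-7, -5, -3, -6, -5]
q=4: [-12, -14, -10, -13, -10]
q=5: [-19, -19, -15, -18, -17]
Optimal cycle mean attained by: cycle 2->4->2, total (-7) + (-5), length 2.
Answer: λ = -6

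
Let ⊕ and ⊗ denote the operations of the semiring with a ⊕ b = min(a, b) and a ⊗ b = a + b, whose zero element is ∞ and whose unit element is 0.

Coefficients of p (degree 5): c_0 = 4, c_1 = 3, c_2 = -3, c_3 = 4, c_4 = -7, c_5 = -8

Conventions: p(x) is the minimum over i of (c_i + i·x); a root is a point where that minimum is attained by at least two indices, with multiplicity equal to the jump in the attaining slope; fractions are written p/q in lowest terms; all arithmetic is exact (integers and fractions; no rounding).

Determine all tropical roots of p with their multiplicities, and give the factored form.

hull edge (i=0, c=4) to (i=2, c=-3): slope -7/2, span 2
hull edge (i=2, c=-3) to (i=4, c=-7): slope -2, span 2
hull edge (i=4, c=-7) to (i=5, c=-8): slope -1, span 1
Factored form: p(x) = -8 ⊗ (x ⊕ 1) ⊗ (x ⊕ 2) ⊗ (x ⊕ 2) ⊗ (x ⊕ 7/2) ⊗ (x ⊕ 7/2)
Answer: roots = 1 (mult 1), 2 (mult 2), 7/2 (mult 2)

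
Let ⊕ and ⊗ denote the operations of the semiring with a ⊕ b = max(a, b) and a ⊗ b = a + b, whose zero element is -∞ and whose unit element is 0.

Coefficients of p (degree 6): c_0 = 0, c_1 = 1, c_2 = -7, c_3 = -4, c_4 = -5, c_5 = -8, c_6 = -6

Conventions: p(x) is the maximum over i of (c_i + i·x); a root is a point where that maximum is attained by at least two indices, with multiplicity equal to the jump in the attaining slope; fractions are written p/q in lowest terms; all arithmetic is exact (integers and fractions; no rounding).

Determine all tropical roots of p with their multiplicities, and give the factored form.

hull edge (i=0, c=0) to (i=1, c=1): slope 1, span 1
hull edge (i=1, c=1) to (i=6, c=-6): slope -7/5, span 5
Factored form: p(x) = -6 ⊗ (x ⊕ (-1)) ⊗ (x ⊕ 7/5) ⊗ (x ⊕ 7/5) ⊗ (x ⊕ 7/5) ⊗ (x ⊕ 7/5) ⊗ (x ⊕ 7/5)
Answer: roots = -1 (mult 1), 7/5 (mult 5)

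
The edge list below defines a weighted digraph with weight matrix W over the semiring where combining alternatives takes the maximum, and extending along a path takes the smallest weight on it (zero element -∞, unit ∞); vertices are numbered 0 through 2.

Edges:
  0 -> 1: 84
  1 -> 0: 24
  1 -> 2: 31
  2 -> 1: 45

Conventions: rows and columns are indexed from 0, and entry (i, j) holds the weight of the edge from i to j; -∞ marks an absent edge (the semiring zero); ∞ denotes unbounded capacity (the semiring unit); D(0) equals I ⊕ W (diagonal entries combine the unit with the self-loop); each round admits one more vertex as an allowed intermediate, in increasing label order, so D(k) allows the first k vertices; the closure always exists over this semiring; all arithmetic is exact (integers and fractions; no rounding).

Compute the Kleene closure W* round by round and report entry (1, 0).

D(0):
  [∞, 84, -∞]
  [24, ∞, 31]
  [-∞, 45, ∞]
D(1):
  [∞, 84, -∞]
  [24, ∞, 31]
  [-∞, 45, ∞]
D(2):
  [∞, 84, 31]
  [24, ∞, 31]
  [24, 45, ∞]
D(3):
  [∞, 84, 31]
  [24, ∞, 31]
  [24, 45, ∞]
Answer: W*[1][0] = 24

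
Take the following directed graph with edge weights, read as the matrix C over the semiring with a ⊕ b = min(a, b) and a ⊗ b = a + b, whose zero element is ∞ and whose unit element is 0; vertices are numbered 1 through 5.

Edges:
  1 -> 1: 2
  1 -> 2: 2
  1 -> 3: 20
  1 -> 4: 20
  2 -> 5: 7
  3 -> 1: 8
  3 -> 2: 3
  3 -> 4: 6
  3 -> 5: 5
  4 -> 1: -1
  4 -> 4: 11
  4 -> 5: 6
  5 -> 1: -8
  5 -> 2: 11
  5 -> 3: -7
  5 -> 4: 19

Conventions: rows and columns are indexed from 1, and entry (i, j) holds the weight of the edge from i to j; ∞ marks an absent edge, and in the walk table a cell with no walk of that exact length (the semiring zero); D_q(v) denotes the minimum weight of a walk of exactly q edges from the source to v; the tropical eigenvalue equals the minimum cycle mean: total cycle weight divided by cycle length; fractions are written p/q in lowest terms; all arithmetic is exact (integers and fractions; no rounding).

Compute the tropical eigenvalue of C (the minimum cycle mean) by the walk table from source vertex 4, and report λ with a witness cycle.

q=0: [∞, ∞, ∞, 0, ∞]
q=1: [-1, ∞, ∞, 11, 6]
q=2: [-2, 1, -1, 19, 17]
q=3: [0, 0, 10, 5, 4]
q=4: [-4, 2, -3, 16, 7]
q=5: [-2, -2, 0, 3, 2]
Optimal cycle mean attained by: cycle 3->5->3, total 5 + (-7), length 2.
Answer: λ = -1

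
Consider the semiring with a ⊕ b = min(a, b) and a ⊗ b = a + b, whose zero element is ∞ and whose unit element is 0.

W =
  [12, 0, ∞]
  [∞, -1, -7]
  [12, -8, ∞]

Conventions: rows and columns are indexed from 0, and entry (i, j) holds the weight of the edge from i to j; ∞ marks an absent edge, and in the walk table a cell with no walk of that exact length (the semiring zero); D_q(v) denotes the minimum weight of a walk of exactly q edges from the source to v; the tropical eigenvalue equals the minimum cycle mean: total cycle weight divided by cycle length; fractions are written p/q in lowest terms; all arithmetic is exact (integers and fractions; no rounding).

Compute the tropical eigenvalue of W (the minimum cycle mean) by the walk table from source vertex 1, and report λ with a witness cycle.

q=0: [∞, 0, ∞]
q=1: [∞, -1, -7]
q=2: [5, -15, -8]
q=3: [4, -16, -22]
Optimal cycle mean attained by: cycle 1->2->1, total (-7) + (-8), length 2.
Answer: λ = -15/2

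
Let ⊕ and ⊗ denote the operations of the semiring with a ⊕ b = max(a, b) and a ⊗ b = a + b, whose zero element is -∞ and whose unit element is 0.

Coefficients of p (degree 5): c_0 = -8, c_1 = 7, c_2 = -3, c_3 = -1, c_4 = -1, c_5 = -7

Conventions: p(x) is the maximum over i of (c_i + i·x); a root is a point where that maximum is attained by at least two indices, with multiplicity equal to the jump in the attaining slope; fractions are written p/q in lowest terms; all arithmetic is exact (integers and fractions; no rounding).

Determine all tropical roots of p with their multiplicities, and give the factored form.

hull edge (i=0, c=-8) to (i=1, c=7): slope 15, span 1
hull edge (i=1, c=7) to (i=4, c=-1): slope -8/3, span 3
hull edge (i=4, c=-1) to (i=5, c=-7): slope -6, span 1
Factored form: p(x) = -7 ⊗ (x ⊕ (-15)) ⊗ (x ⊕ 8/3) ⊗ (x ⊕ 8/3) ⊗ (x ⊕ 8/3) ⊗ (x ⊕ 6)
Answer: roots = -15 (mult 1), 8/3 (mult 3), 6 (mult 1)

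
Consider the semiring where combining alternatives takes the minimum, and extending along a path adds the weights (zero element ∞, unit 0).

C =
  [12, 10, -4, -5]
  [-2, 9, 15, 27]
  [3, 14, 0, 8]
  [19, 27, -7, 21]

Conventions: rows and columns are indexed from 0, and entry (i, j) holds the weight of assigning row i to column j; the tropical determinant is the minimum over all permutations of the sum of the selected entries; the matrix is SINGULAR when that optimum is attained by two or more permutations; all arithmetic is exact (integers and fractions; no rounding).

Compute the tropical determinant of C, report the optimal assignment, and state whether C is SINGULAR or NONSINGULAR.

σ = (0, 1, 2, 3): 12 + 9 + 0 + 21 = 42
σ = (0, 1, 3, 2): 12 + 9 + 8 + (-7) = 22
σ = (0, 2, 1, 3): 12 + 15 + 14 + 21 = 62
σ = (0, 2, 3, 1): 12 + 15 + 8 + 27 = 62
σ = (0, 3, 1, 2): 12 + 27 + 14 + (-7) = 46
σ = (0, 3, 2, 1): 12 + 27 + 0 + 27 = 66
σ = (1, 0, 2, 3): 10 + (-2) + 0 + 21 = 29
σ = (1, 0, 3, 2): 10 + (-2) + 8 + (-7) = 9
σ = (1, 2, 0, 3): 10 + 15 + 3 + 21 = 49
σ = (1, 2, 3, 0): 10 + 15 + 8 + 19 = 52
σ = (1, 3, 0, 2): 10 + 27 + 3 + (-7) = 33
σ = (1, 3, 2, 0): 10 + 27 + 0 + 19 = 56
σ = (2, 0, 1, 3): (-4) + (-2) + 14 + 21 = 29
σ = (2, 0, 3, 1): (-4) + (-2) + 8 + 27 = 29
σ = (2, 1, 0, 3): (-4) + 9 + 3 + 21 = 29
σ = (2, 1, 3, 0): (-4) + 9 + 8 + 19 = 32
σ = (2, 3, 0, 1): (-4) + 27 + 3 + 27 = 53
σ = (2, 3, 1, 0): (-4) + 27 + 14 + 19 = 56
σ = (3, 0, 1, 2): (-5) + (-2) + 14 + (-7) = 0
σ = (3, 0, 2, 1): (-5) + (-2) + 0 + 27 = 20
σ = (3, 1, 0, 2): (-5) + 9 + 3 + (-7) = 0
σ = (3, 1, 2, 0): (-5) + 9 + 0 + 19 = 23
σ = (3, 2, 0, 1): (-5) + 15 + 3 + 27 = 40
σ = (3, 2, 1, 0): (-5) + 15 + 14 + 19 = 43
Optimal value attained by: σ = (3, 0, 1, 2).
Answer: det⊕(C) = 0; verdict: SINGULAR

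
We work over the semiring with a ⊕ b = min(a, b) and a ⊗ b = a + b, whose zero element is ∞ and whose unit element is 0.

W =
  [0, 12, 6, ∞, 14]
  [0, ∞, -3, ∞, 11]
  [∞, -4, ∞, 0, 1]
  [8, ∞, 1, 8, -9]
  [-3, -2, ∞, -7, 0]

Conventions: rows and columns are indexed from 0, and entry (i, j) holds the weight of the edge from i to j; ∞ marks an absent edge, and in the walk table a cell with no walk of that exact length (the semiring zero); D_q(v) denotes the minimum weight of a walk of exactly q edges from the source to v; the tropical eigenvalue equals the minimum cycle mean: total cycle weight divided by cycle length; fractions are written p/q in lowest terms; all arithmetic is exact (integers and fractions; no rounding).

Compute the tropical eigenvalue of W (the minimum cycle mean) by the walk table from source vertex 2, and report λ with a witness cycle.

q=0: [∞, ∞, 0, ∞, ∞]
q=1: [∞, -4, ∞, 0, 1]
q=2: [-4, -1, -7, -6, -9]
q=3: [-12, -11, -5, -16, -15]
q=4: [-18, -17, -15, -22, -25]
q=5: [-28, -27, -21, -32, -31]
Optimal cycle mean attained by: cycle 3->4->3, total (-9) + (-7), length 2.
Answer: λ = -8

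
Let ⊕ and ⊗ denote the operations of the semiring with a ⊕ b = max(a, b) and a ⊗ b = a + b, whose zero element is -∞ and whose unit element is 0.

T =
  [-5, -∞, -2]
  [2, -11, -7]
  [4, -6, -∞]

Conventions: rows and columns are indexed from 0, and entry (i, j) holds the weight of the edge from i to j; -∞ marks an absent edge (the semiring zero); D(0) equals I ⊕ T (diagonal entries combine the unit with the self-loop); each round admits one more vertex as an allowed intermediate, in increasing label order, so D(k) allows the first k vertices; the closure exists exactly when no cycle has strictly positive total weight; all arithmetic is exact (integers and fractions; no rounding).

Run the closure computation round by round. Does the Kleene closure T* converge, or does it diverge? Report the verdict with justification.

D(0):
  [0, -∞, -2]
  [2, 0, -7]
  [4, -6, 0]
Detection: at round 1, diagonal entry (2, 2) turns strictly positive.
Key observation: the cycle 2->0->2 has total weight 4 + (-2), which is strictly positive.
Answer: DIVERGES — positive cycle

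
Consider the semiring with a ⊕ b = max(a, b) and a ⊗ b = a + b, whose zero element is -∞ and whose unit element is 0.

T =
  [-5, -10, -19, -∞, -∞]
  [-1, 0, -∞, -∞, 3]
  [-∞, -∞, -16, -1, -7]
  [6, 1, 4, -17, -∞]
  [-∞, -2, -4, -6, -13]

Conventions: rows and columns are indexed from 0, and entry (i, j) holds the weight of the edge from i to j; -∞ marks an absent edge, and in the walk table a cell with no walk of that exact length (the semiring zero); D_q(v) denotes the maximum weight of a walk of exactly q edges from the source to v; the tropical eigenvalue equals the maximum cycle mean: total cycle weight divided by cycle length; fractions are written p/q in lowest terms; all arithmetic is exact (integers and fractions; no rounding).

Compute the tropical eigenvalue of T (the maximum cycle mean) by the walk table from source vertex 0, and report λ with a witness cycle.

q=0: [0, -∞, -∞, -∞, -∞]
q=1: [-5, -10, -19, -∞, -∞]
q=2: [-10, -10, -24, -20, -7]
q=3: [-11, -9, -11, -13, -7]
q=4: [-7, -9, -9, -12, -6]
q=5: [-6, -8, -8, -10, -6]
Optimal cycle mean attained by: cycle 2->3->2, total (-1) + 4, length 2.
Answer: λ = 3/2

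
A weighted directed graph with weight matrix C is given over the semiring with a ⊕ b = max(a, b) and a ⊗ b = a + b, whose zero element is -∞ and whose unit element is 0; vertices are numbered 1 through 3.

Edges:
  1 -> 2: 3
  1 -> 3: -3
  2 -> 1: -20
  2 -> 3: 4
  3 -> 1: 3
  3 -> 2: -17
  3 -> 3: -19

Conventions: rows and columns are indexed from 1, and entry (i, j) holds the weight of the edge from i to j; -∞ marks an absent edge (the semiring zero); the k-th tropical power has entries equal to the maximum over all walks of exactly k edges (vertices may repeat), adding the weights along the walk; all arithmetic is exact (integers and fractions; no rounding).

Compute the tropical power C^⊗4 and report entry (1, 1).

C^⊗2:
  [0, -20, 7]
  [7, -13, -15]
  [-16, 6, 0]
C^⊗3:
  [10, 3, -3]
  [-12, 10, 4]
  [3, -13, 10]
C^⊗4:
  [0, 13, 7]
  [7, -9, 14]
  [13, 6, 0]
Key observation: the optimum is the walk 1->3->1->3->1, with weight (-3) + 3 + (-3) + 3 = 0.
Optimal value attained by: walk 1->3->1->3->1.
Answer: (C^⊗4)[1][1] = 0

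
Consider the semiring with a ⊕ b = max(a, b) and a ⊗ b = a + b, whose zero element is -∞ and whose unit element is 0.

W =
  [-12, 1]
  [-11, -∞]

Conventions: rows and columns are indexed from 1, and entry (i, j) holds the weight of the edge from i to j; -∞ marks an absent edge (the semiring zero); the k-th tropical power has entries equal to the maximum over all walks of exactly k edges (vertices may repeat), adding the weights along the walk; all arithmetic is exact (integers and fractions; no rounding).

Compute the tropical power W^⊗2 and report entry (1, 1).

W^⊗2:
  [-10, -11]
  [-23, -10]
Key observation: the optimum is the walk 1->2->1, with weight 1 + (-11) = -10.
Optimal value attained by: walk 1->2->1.
Answer: (W^⊗2)[1][1] = -10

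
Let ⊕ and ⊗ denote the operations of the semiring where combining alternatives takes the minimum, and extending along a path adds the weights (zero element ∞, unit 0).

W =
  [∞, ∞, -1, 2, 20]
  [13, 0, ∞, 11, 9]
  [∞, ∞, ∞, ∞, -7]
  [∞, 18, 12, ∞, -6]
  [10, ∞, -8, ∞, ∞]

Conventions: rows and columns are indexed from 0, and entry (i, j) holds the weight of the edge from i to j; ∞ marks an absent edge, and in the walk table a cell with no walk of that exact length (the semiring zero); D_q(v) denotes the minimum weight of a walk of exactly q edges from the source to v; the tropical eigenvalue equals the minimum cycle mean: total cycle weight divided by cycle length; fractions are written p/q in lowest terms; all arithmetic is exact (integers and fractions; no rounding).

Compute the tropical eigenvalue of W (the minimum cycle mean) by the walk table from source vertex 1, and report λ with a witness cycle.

q=0: [∞, 0, ∞, ∞, ∞]
q=1: [13, 0, ∞, 11, 9]
q=2: [13, 0, 1, 11, 5]
q=3: [13, 0, -3, 11, -6]
q=4: [4, 0, -14, 11, -10]
q=5: [0, 0, -18, 6, -21]
Optimal cycle mean attained by: cycle 2->4->2, total (-7) + (-8), length 2.
Answer: λ = -15/2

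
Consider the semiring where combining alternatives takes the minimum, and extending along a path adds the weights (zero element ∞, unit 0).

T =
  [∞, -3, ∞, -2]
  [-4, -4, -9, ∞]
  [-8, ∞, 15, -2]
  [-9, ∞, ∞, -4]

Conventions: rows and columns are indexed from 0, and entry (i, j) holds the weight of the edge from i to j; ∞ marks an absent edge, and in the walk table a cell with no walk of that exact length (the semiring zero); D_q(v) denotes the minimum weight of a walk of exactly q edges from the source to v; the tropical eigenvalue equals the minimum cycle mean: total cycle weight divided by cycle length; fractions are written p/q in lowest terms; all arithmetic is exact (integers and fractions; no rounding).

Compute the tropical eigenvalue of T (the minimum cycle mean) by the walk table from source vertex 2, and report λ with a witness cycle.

q=0: [∞, ∞, 0, ∞]
q=1: [-8, ∞, 15, -2]
q=2: [-11, -11, 30, -10]
q=3: [-19, -15, -20, -14]
q=4: [-28, -22, -24, -22]
Optimal cycle mean attained by: cycle 0->1->2->0, total (-3) + (-9) + (-8), length 3.
Answer: λ = -20/3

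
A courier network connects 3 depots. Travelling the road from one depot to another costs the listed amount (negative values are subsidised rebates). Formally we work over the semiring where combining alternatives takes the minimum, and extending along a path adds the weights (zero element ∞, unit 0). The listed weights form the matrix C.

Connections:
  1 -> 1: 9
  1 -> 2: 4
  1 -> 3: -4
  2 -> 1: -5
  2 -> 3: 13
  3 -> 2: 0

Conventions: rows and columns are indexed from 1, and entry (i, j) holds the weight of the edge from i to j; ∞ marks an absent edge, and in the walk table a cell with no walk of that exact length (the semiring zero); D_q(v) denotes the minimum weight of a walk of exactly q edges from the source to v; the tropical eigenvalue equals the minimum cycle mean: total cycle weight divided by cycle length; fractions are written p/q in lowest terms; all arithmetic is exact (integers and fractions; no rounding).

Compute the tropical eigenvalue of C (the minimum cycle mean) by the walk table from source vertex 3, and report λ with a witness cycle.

q=0: [∞, ∞, 0]
q=1: [∞, 0, ∞]
q=2: [-5, ∞, 13]
q=3: [4, -1, -9]
Optimal cycle mean attained by: cycle 1->3->2->1, total (-4) + 0 + (-5), length 3.
Answer: λ = -3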